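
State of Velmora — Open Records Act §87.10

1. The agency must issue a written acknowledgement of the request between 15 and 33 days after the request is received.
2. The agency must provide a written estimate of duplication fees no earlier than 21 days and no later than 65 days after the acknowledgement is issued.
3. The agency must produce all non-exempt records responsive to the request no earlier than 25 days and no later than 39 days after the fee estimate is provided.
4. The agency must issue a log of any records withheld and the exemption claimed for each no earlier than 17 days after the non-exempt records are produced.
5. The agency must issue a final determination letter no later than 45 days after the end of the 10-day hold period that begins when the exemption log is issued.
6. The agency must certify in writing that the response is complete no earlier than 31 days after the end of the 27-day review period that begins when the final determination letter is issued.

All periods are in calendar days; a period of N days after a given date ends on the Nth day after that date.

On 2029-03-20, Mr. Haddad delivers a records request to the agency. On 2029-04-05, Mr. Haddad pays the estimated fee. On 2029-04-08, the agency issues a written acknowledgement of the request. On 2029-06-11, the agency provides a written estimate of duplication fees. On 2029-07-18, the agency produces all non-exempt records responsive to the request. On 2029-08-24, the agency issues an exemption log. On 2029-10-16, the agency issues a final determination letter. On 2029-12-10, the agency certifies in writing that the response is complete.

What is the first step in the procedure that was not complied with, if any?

(1) the permitted window runs from 2029-03-20 + 15 = 2029-04-04 to 2029-03-20 + 33 = 2029-04-22; 2029-04-08 falls inside that range.
(2) the permitted window runs from 2029-04-08 + 21 = 2029-04-29 to 2029-04-08 + 65 = 2029-06-12; done 2029-06-11, which is between those dates.
(3) the permitted window runs from 2029-06-11 + 25 = 2029-07-06 to 2029-06-11 + 39 = 2029-07-20; 2029-07-18 falls inside that range.
(4) permitted from 2029-07-18 + 17 days = 2029-08-04 onward; done 2029-08-24, after the minimum wait.
(5) due by 2029-09-03 + 45 days = 2029-10-18; 2029-10-16 is within that limit.
(6) permitted from 2029-11-12 + 31 days = 2029-12-13 onward; 2029-12-10 is 3 days before the earliest permitted date.

Step 6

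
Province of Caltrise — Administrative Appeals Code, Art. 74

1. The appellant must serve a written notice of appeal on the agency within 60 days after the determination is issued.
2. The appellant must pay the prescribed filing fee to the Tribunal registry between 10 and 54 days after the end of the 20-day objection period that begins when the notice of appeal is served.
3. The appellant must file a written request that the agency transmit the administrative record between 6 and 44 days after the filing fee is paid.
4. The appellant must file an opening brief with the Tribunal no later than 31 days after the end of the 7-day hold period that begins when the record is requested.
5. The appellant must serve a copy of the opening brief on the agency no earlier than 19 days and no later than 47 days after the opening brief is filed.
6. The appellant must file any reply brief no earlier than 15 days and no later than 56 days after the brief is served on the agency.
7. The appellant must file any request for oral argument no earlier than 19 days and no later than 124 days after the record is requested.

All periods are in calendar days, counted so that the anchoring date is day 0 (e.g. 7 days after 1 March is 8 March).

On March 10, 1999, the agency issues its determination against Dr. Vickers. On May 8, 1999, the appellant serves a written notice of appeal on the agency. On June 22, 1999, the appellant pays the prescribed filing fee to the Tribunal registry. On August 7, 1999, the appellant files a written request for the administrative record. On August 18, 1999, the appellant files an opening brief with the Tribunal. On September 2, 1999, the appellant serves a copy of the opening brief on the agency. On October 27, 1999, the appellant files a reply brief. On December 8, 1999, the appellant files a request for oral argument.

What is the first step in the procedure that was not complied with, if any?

Step 1 — counting 60 days from March 10, 1999 (when the determination is issued) gives a deadline of May 9, 1999; May 8, 1999 is within that limit.
Step 2 — 10 and 54 days from May 28, 1999 (end of the 20-day objection period, which began when the notice of appeal is served on May 8, 1999) are June 7, 1999 and July 21, 1999 respectively; June 22, 1999 falls inside that range.
Step 3 — 6 and 44 days from June 22, 1999 (when the filing fee is paid) are June 28, 1999 and August 5, 1999 respectively; done August 7, 1999 — 2 days after the window closed.
That is the first point of non-compliance.

Step 3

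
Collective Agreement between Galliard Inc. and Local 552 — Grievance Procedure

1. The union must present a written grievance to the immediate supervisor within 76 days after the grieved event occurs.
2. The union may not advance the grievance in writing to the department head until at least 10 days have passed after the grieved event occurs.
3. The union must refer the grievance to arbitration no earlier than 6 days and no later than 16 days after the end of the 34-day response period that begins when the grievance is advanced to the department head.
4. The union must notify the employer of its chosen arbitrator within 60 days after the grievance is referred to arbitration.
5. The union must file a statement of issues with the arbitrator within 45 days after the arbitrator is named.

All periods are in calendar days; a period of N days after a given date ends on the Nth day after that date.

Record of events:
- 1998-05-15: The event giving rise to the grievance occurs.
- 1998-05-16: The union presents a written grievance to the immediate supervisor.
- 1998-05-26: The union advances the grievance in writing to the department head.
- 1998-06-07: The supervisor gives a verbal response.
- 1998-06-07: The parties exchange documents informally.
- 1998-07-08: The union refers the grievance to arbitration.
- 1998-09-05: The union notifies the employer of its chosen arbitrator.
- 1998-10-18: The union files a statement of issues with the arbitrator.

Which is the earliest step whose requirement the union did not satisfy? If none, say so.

Step 1: 76 days after 1998-05-15 (when the grieved event occurs) is 1998-07-30; completed 1998-05-16, before the deadline.
Step 2: the earliest permitted date is 10 days after 1998-05-15 (when the grieved event occurs), i.e. 1998-05-25; 1998-05-26 is on or after that date.
Step 3: the window is 6–16 days after 1998-06-29 (end of the 34-day response period, which began when the grievance is advanced to the department head on 1998-05-26), so 1998-07-05 through 1998-07-15; done 1998-07-08, which is between those dates.
Step 4: 60 days after 1998-07-08 (when the grievance is referred to arbitration) is 1998-09-06; completed 1998-09-05, before the deadline.
Step 5: 45 days after 1998-09-05 (when the arbitrator is named) is 1998-10-20; completed 1998-10-18, before the deadline.

None — every step was satisfied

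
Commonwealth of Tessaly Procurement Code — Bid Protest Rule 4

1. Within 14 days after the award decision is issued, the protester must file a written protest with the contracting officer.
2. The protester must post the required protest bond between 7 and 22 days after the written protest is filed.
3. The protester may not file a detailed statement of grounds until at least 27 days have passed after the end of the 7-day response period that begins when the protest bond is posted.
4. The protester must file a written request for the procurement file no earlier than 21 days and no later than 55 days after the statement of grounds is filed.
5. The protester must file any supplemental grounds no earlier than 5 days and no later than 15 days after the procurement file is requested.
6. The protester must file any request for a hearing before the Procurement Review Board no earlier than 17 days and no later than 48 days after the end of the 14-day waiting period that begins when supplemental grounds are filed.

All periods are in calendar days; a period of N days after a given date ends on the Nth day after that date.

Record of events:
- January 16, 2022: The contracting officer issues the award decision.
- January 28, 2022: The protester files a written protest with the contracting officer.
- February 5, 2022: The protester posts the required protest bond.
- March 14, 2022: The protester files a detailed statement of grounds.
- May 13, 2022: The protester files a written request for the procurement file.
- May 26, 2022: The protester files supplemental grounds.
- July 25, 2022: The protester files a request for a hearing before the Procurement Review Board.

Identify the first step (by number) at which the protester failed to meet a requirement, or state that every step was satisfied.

Step 1: 14 days after January 16, 2022 (when the award decision is issued) is January 30, 2022; done January 28, 2022 — timely.
Step 2: the window is 7–22 days after January 28, 2022 (when the written protest is filed), so February 4, 2022 through February 19, 2022; February 5, 2022 falls inside that range.
Step 3: the earliest permitted date is 27 days after February 12, 2022 (end of the 7-day response period, which began when the protest bond is posted on February 5, 2022), i.e. March 11, 2022; done March 14, 2022 — permitted.
Step 4: the window is 21–55 days after March 14, 2022 (when the statement of grounds is filed), so April 4, 2022 through May 8, 2022; May 13, 2022 is 5 days past the end of the window.
The procedure was therefore not followed at step 4.

Step 4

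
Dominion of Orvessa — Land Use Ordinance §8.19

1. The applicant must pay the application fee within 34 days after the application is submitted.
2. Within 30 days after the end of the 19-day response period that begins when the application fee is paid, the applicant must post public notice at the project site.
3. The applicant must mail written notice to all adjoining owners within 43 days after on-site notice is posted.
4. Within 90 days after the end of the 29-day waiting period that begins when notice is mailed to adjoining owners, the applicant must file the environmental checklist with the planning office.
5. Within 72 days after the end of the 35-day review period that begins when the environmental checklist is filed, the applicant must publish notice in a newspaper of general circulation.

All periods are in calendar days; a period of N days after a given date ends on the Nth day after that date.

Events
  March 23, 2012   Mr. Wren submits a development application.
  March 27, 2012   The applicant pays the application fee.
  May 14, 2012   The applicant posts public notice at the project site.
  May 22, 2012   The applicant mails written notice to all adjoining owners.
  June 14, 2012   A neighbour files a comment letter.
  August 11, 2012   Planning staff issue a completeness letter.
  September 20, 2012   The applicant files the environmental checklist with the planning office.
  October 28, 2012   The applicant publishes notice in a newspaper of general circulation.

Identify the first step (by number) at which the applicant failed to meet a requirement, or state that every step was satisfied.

(1) due by March 23, 2012 + 34 days = April 26, 2012; completed March 27, 2012, before the deadline.
(2) due by April 15, 2012 + 30 days = May 15, 2012; May 14, 2012 is within that limit.
(3) due by May 14, 2012 + 43 days = June 26, 2012; completed May 22, 2012, before the deadline.
(4) due by June 20, 2012 + 90 days = September 18, 2012; done September 20, 2012 — 2 days late.
That is the first point of non-compliance.

Step 4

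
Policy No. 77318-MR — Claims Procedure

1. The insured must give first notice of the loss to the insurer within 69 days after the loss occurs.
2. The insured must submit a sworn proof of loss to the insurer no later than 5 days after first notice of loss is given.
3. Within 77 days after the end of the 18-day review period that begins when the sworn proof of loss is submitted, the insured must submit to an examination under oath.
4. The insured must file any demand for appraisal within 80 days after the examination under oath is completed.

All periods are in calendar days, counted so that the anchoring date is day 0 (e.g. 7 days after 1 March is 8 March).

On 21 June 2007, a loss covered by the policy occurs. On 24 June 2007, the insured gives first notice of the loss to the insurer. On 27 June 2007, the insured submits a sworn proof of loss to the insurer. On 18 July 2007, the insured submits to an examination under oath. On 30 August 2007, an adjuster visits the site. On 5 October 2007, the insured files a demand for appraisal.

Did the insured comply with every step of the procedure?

(1) due by 21 June 2007 + 69 days = 29 August 2007; completed 24 June 2007, before the deadline.
(2) due by 24 June 2007 + 5 days = 29 June 2007; completed 27 June 2007, before the deadline.
(3) due by 15 July 2007 + 77 days = 30 September 2007; completed 18 July 2007, before the deadline.
(4) due by 18 July 2007 + 80 days = 6 October 2007; done 5 October 2007 — timely.

Yes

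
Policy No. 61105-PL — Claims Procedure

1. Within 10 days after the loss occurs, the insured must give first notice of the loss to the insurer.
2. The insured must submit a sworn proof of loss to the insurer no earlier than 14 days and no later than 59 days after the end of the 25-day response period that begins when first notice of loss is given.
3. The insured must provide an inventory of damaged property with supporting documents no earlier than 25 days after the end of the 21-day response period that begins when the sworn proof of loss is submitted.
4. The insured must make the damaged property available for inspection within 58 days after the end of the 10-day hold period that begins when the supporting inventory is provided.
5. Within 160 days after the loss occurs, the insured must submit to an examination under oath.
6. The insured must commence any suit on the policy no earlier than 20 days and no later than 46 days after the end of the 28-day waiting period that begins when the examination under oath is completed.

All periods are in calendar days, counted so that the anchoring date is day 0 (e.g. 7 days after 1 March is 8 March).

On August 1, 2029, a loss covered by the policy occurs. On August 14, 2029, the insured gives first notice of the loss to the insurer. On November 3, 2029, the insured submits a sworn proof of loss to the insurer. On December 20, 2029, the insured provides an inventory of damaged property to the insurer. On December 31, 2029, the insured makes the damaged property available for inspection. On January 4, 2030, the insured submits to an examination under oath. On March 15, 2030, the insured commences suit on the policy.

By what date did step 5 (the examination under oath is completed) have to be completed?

January 8, 2030

Step 5 runs from August 1, 2029, when the loss occurs. 160 days after August 1, 2029 is January 8, 2030.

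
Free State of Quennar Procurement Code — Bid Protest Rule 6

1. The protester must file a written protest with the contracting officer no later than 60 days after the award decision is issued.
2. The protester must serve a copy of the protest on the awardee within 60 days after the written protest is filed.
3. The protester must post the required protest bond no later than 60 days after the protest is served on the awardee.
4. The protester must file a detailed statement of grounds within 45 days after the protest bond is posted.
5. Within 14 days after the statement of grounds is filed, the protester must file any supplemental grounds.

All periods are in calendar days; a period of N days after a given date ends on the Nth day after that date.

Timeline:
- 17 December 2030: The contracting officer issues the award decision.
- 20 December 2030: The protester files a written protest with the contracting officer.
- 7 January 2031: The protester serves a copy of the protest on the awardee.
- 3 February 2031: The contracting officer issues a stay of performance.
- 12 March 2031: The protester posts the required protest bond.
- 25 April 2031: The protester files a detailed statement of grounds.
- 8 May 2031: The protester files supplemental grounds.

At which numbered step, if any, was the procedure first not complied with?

Step 1 — counting 60 days from 17 December 2030 (when the award decision is issued) gives a deadline of 15 February 2031; 20 December 2030 is within that limit.
Step 2 — counting 60 days from 20 December 2030 (when the written protest is filed) gives a deadline of 18 February 2031; completed 7 January 2031, before the deadline.
Step 3 — counting 60 days from 7 January 2031 (when the protest is served on the awardee) gives a deadline of 8 March 2031; done 12 March 2031 — 4 days late.
The analysis stops there.

Step 3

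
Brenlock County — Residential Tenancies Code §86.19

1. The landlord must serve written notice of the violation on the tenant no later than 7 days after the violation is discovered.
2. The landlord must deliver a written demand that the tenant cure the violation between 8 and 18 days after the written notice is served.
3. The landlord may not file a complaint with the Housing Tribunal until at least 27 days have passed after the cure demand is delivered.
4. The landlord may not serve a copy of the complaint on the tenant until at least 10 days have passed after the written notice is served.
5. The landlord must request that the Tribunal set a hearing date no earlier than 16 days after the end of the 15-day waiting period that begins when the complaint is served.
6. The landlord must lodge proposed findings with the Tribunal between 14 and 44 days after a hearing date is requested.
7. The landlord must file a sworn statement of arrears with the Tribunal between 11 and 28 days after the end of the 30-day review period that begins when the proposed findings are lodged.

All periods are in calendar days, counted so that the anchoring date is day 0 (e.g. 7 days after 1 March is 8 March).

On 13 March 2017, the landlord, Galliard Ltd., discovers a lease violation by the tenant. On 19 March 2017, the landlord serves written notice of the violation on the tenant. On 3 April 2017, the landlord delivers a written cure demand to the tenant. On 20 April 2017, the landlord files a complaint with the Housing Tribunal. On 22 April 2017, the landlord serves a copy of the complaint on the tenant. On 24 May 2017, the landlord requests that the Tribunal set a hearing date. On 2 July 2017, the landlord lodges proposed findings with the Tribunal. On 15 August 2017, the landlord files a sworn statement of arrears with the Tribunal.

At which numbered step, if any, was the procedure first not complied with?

Step 3

Step 1: 7 days after 13 March 2017 (when the violation is discovered) is 20 March 2017; 19 March 2017 is within that limit.
Step 2: the window is 8–18 days after 19 March 2017 (when the written notice is served), so 27 March 2017 through 6 April 2017; 3 April 2017 falls inside that range.
Step 3: the earliest permitted date is 27 days after 3 April 2017 (when the cure demand is delivered), i.e. 30 April 2017; 20 April 2017 is 10 days before the earliest permitted date.
The procedure was therefore not followed at step 3.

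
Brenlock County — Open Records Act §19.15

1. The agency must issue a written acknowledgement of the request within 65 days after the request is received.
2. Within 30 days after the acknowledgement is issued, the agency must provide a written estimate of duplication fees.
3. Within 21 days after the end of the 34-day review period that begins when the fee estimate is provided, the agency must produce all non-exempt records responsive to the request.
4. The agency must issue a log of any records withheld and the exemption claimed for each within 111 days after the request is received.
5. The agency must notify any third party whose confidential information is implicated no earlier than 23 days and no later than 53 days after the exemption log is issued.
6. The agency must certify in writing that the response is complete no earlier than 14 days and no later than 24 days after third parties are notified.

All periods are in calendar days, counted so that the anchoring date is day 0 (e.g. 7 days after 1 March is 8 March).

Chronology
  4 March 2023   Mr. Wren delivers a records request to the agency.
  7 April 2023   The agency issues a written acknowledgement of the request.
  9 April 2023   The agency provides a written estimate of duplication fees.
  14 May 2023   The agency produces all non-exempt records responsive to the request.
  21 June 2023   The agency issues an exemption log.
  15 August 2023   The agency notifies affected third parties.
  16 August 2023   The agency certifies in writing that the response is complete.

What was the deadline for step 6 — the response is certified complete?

Step 6 runs from 15 August 2023, when third parties are notified. The window is 14–24 days after 15 August 2023; it closes on 8 September 2023.

8 September 2023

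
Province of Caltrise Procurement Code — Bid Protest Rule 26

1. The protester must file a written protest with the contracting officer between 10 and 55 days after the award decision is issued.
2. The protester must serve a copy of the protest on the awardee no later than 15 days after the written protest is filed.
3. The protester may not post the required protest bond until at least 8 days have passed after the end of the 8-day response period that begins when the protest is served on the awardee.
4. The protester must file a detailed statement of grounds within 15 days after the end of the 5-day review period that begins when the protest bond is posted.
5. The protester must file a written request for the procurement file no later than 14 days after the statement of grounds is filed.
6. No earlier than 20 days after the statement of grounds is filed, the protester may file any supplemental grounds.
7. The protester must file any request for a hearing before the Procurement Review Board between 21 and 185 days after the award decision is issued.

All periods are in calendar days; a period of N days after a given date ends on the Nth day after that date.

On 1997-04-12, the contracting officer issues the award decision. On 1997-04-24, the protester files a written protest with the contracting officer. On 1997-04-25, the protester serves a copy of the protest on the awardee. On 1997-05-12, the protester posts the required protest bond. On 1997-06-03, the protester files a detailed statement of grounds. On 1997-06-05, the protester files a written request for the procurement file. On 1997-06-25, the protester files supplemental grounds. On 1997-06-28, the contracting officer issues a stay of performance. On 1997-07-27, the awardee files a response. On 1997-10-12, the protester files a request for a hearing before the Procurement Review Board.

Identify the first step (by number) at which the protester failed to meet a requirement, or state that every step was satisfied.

Step 4

(1) the permitted window runs from 1997-04-12 + 10 = 1997-04-22 to 1997-04-12 + 55 = 1997-06-06; done 1997-04-24 — within the window.
(2) due by 1997-04-24 + 15 days = 1997-05-09; completed 1997-04-25, before the deadline.
(3) permitted from 1997-05-03 + 8 days = 1997-05-11 onward; done 1997-05-12 — permitted.
(4) due by 1997-05-17 + 15 days = 1997-06-01; 1997-06-03 misses that deadline by 2 days.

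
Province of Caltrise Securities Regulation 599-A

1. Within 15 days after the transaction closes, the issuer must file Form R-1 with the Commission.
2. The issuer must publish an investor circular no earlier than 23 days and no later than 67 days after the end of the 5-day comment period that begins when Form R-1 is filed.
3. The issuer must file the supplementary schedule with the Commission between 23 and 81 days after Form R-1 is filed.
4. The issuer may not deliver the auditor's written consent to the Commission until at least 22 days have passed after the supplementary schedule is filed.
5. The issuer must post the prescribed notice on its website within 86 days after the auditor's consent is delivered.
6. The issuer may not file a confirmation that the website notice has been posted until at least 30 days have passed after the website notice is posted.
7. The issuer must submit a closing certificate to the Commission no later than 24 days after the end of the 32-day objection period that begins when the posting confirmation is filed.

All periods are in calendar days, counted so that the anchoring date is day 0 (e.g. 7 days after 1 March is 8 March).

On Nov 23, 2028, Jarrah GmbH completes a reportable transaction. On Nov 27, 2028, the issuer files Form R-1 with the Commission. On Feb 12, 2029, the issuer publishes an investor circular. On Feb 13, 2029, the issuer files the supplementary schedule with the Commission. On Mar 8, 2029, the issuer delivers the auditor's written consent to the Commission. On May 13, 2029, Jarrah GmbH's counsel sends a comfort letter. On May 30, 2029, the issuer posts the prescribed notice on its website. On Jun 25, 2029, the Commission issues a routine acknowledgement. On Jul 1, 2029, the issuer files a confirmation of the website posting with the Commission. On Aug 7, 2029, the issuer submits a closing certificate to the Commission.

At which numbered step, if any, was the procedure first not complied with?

Step 2

(1) due by Nov 23, 2028 + 15 days = Dec 8, 2028; Nov 27, 2028 is within that limit.
(2) the permitted window runs from Dec 2, 2028 + 23 = Dec 25, 2028 to Dec 2, 2028 + 67 = Feb 7, 2029; Feb 12, 2029 is 5 days past the end of the window.
Later steps need not be reached.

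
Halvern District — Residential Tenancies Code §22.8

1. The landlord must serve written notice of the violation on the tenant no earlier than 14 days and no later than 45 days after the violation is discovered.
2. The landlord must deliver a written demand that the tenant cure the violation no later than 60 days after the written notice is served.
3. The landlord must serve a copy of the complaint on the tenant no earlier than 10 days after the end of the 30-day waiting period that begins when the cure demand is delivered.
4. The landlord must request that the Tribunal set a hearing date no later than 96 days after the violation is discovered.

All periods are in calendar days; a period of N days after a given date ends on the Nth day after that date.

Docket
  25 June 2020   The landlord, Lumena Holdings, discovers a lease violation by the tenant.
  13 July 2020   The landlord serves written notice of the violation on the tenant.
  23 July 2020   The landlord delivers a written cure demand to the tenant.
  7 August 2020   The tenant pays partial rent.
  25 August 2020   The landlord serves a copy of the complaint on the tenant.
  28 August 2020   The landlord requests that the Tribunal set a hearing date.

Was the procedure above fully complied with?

No

Step 1: the window is 14–45 days after 25 June 2020 (when the violation is discovered), so 9 July 2020 through 9 August 2020; done 13 July 2020, which is between those dates.
Step 2: 60 days after 13 July 2020 (when the written notice is served) is 11 September 2020; completed 23 July 2020, before the deadline.
Step 3: the earliest permitted date is 10 days after 22 August 2020 (end of the 30-day waiting period, which began when the cure demand is delivered on 23 July 2020), i.e. 1 September 2020; done 25 August 2020 — 7 days too early.
The procedure was therefore not followed at step 3.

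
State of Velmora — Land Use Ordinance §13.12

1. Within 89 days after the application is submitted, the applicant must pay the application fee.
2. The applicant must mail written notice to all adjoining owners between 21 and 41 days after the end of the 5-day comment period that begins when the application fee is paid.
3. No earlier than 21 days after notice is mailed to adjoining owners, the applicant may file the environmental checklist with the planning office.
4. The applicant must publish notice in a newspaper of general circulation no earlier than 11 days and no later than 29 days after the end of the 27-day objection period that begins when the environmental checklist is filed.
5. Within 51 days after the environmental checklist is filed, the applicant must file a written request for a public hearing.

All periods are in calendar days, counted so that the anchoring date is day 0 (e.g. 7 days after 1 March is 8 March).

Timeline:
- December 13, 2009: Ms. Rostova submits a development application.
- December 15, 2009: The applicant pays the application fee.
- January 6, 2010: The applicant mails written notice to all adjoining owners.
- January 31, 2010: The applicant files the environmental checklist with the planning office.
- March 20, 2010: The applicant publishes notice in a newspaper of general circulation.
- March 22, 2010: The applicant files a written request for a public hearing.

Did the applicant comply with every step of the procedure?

No

(1) due by December 13, 2009 + 89 days = March 12, 2010; done December 15, 2009 — timely.
(2) the permitted window runs from December 20, 2009 + 21 = January 10, 2010 to December 20, 2009 + 41 = January 30, 2010; January 6, 2010 is 4 days too early.
Later steps need not be reached.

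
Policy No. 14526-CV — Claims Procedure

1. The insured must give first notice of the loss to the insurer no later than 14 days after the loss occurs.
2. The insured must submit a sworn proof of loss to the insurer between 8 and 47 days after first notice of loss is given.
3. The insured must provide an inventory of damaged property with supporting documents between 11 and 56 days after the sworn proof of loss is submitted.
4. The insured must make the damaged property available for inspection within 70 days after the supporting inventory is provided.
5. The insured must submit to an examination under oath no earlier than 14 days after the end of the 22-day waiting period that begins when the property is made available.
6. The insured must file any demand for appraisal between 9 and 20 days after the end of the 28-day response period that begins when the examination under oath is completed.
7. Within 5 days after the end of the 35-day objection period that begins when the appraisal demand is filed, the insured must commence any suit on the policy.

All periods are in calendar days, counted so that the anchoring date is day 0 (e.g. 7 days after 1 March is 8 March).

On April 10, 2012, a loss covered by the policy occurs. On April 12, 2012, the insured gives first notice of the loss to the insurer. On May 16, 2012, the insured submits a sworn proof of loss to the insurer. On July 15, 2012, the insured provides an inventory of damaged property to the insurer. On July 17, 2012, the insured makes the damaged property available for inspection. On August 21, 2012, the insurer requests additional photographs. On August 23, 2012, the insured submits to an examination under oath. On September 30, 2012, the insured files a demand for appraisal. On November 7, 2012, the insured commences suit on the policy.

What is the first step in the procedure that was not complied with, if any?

Step 1: 14 days after April 10, 2012 (when the loss occurs) is April 24, 2012; done April 12, 2012 — timely.
Step 2: the window is 8–47 days after April 12, 2012 (when first notice of loss is given), so April 20, 2012 through May 29, 2012; done May 16, 2012, which is between those dates.
Step 3: the window is 11–56 days after May 16, 2012 (when the sworn proof of loss is submitted), so May 27, 2012 through July 11, 2012; done July 15, 2012 — 4 days after the window closed.
The analysis stops there.

Step 3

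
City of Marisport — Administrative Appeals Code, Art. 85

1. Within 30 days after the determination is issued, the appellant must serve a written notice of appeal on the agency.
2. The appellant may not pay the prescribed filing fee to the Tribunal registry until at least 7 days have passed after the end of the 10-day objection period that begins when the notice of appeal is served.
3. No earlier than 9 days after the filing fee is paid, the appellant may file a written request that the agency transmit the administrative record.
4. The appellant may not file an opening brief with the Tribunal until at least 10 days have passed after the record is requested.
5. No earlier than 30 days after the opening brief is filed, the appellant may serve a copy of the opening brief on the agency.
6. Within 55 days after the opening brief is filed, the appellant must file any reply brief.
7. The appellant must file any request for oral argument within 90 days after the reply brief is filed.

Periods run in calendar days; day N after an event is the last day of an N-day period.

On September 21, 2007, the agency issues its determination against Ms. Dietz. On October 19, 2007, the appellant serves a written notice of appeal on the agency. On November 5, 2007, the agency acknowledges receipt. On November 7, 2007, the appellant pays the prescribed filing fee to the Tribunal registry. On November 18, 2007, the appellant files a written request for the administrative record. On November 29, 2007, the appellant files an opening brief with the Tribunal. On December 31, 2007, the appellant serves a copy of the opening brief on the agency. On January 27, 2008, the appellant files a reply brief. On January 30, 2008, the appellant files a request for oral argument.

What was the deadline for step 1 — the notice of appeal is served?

Step 1 runs from September 21, 2007, when the determination is issued. 30 days after September 21, 2007 is October 21, 2007.

October 21, 2007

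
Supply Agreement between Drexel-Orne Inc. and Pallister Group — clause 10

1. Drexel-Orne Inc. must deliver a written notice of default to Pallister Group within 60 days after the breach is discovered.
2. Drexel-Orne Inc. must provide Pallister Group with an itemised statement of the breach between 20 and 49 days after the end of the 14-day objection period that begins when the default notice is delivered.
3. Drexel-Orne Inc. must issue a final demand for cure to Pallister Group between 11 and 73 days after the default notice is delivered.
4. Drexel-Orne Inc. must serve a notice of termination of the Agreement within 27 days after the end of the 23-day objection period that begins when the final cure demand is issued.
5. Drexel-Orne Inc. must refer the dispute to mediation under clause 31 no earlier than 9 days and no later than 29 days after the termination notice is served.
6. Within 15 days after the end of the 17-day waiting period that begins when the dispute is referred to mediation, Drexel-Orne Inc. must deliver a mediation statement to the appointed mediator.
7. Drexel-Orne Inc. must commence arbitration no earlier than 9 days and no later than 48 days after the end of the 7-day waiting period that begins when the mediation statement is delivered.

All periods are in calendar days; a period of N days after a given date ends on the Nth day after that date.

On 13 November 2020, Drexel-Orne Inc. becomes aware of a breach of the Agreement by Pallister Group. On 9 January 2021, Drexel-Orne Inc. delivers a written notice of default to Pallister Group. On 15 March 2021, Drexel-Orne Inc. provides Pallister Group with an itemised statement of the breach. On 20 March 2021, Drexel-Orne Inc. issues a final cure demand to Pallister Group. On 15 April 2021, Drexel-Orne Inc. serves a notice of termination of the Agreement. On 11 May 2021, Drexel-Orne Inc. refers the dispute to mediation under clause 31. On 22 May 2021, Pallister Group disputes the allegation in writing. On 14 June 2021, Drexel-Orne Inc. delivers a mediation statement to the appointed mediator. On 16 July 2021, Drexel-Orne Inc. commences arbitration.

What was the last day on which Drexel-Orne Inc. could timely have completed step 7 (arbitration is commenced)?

The mediation statement is delivered on 14 June 2021; the 7-day waiting period therefore ends 21 June 2021, and step 7 runs from that date. The window is 9–48 days after 21 June 2021; it closes on 8 August 2021.

8 August 2021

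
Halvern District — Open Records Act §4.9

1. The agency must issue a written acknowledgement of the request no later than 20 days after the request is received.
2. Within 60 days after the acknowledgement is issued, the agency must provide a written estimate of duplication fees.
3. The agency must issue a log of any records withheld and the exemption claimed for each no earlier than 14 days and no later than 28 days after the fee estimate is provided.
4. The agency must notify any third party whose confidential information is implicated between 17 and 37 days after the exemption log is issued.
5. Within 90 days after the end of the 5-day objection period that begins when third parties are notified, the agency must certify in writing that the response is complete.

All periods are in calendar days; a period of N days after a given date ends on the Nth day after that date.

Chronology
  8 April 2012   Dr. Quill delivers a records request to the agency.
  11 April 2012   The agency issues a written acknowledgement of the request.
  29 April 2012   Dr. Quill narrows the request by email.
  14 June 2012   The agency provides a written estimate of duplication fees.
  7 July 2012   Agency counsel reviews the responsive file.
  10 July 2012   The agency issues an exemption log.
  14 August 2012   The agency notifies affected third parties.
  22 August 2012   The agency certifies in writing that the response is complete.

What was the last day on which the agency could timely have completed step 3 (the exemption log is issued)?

Step 3 runs from 14 June 2012, when the fee estimate is provided. The window is 14–28 days after 14 June 2012; it closes on 12 July 2012.

12 July 2012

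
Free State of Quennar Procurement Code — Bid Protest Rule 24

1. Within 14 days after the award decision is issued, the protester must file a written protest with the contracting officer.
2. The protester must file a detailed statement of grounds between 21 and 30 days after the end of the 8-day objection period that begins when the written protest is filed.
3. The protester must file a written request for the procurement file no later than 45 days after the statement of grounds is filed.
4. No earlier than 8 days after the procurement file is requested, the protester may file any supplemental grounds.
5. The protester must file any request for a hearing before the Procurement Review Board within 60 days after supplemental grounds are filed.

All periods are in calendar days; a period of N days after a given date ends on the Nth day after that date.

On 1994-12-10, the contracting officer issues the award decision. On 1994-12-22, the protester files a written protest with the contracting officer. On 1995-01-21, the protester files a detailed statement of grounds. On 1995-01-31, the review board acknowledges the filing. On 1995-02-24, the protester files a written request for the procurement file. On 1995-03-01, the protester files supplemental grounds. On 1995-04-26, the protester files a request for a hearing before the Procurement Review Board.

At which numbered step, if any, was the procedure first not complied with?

Step 1 — counting 14 days from 1994-12-10 (when the award decision is issued) gives a deadline of 1994-12-24; done 1994-12-22 — timely.
Step 2 — 21 and 30 days from 1994-12-30 (end of the 8-day objection period, which began when the written protest is filed on 1994-12-22) are 1995-01-20 and 1995-01-29 respectively; 1995-01-21 falls inside that range.
Step 3 — counting 45 days from 1995-01-21 (when the statement of grounds is filed) gives a deadline of 1995-03-07; 1995-02-24 is within that limit.
Step 4 — must wait 8 days from 1995-02-24 (when the procurement file is requested), so not before 1995-03-04; acted on 1995-03-01, 3 days prematurely.
The procedure was therefore not followed at step 4.

Step 4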